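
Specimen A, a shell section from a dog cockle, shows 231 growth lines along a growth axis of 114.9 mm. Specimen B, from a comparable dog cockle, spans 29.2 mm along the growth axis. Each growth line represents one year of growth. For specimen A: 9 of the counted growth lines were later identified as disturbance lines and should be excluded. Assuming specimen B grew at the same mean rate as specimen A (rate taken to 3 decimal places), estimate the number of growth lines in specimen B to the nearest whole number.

56 growth lines

Specimen A: true growth line count = 231 − 9 = 222.
A: Mean rate = 114.9 mm / 222 years ≈ 0.518 mm/yr.
For B, 29.2 / 0.518 = 56.37 years ≈ 56 growth lines.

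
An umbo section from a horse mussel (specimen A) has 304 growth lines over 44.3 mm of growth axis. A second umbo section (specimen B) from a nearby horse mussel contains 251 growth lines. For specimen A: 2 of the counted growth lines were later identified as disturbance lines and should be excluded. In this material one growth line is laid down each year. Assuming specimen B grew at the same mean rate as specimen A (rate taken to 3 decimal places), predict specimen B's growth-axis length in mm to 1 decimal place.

Specimen A: true growth line count = 304 − 2 = 302.
A: Extension rate ≈ 44.3 / 302 = 0.147 mm per year.
Length of B = 0.147 × 251 = 36.9 mm.

36.9 mm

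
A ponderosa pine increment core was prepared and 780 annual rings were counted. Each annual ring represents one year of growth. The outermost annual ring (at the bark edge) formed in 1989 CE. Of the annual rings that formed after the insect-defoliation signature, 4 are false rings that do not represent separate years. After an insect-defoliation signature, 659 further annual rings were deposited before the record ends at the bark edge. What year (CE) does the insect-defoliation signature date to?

1334 CE

There are 659 annual rings younger than the insect-defoliation signature.
659 − 4 false = 655 true annual rings after the insect-defoliation signature.
The annual ring at the bark edge is 1989 CE, so the insect-defoliation signature dates to 1989 − 655 = 1334 CE.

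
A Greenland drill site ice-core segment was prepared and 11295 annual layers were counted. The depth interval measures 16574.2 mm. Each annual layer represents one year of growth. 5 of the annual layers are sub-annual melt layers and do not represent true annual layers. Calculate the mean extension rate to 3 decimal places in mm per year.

1.468 mm per year

After corrections the count is 11295 − 5 = 11290 annual layers.
16574.2 mm over 11290 years gives 16574.2 / 11290 ≈ 1.468 mm per year.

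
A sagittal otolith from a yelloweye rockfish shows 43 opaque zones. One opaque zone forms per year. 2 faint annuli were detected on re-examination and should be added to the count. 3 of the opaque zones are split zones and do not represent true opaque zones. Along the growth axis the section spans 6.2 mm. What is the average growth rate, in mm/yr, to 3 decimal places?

0.148 mm/yr

Adjusted count: 43 − 3 + 2 = 42 opaque zones.
Mean rate = 6.2 mm / 42 years ≈ 0.148 mm/yr.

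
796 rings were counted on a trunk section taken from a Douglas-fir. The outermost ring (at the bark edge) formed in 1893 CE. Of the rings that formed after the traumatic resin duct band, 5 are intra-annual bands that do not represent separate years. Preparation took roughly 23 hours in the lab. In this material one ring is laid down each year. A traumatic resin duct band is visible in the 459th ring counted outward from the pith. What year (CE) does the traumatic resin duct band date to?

1561 CE

796 − 459 = 337 rings lie beyond the traumatic resin duct band toward the bark edge.
Excluding 5 false rings: 337 − 5 = 332.
1893 − 332 = 1561 CE.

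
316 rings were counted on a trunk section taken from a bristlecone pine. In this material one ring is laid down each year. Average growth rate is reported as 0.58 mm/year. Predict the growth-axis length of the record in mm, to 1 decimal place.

183.3 mm

The record spans 316 years at 0.58 mm per year.
Predicted length = 0.58 mm/year × 316 years = 183.3 mm.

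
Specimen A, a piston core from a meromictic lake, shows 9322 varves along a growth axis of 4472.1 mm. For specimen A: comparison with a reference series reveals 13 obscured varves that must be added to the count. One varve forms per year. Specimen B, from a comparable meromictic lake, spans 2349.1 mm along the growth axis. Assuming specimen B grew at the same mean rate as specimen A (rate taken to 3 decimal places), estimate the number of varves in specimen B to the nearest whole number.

Specimen A: true varve count = 9322 + 13 = 9335.
A: 4472.1 mm over 9335 years gives 4472.1 / 9335 ≈ 0.479 mm/yr.
For B, 2349.1 / 0.479 = 4904.18 years ≈ 4904 varves.

4904 varves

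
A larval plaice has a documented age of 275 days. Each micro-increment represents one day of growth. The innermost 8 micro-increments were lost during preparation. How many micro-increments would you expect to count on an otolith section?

At one micro-increment per day, 275 days correspond to 275 micro-increments.
275 − 8 missed = 267 micro-increments expected in the prepared section.

267 micro-increments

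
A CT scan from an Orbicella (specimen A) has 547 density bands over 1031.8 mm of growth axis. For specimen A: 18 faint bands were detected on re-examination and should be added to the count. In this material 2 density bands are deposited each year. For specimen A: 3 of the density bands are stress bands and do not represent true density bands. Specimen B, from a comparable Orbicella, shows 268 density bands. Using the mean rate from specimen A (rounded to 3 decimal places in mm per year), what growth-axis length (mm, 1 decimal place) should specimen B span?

492.0 mm

Specimen A: adjusted count: 547 − 3 + 18 = 562 density bands.
Specimen A: with 2 density bands per year, 562 / 2 = 281 years.
A: Mean rate = 1031.8 mm / 281 years ≈ 3.672 mm/year.
Specimen B: dividing by 2 density bands per year: 268 / 2 = 134 years. For B, 3.672 mm/year × 134 years = 492.0 mm.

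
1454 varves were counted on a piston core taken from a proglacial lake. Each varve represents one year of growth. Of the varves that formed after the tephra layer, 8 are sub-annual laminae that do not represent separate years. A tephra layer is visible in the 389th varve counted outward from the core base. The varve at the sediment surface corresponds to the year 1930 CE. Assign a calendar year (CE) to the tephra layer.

873 CE

1454 − 389 = 1065 varves lie beyond the tephra layer toward the sediment surface.
1065 − 8 false = 1057 true varves after the tephra layer.
1930 − 1057 = 873 CE.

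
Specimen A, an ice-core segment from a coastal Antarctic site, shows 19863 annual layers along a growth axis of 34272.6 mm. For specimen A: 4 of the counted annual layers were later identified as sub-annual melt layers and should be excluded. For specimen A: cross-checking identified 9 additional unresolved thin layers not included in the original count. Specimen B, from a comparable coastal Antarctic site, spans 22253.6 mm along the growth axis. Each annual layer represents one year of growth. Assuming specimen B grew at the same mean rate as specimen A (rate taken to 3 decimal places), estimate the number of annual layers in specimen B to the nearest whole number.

12901 annual layers

Specimen A: after corrections the count is 19863 − 4 + 9 = 19868 annual layers.
A: Extension rate ≈ 34272.6 / 19868 = 1.725 mm/yr.
For B, 22253.6 / 1.725 = 12900.64 years ≈ 12901 annual layers.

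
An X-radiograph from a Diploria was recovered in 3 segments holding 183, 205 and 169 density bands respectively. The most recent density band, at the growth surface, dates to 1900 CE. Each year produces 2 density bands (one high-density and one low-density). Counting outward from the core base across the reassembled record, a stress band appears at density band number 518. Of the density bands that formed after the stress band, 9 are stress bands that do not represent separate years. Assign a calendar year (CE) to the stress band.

Total density bands = 183 + 205 + 169 = 557.
The stress band sits at density band 518 from the core base, so 557 − 518 = 39 density bands formed after it.
Excluding 9 false density bands: 39 − 9 = 30.
Dividing by 2 density bands per year: 30 / 2 = 15 years.
The density band at the growth surface is 1900 CE, so the stress band dates to 1900 − 15 = 1885 CE.

1885 CE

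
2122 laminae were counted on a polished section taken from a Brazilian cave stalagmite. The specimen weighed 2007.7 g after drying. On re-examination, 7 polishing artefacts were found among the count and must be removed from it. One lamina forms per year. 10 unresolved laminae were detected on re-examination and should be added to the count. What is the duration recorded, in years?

2125 years

Correcting the raw count gives 2122 − 7 + 10 = 2125 true laminae.
With a one-to-one lamina periodicity this is 2125 years.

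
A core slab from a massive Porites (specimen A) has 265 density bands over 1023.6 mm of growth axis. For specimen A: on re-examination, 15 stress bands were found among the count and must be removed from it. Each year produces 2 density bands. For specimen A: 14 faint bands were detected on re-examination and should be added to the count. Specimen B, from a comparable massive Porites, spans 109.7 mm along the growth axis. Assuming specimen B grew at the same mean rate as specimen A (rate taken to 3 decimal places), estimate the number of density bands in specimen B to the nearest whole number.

28 density bands

Specimen A: after corrections the count is 265 − 15 + 14 = 264 density bands.
Specimen A: dividing by 2 density bands per year: 264 / 2 = 132 years.
A: Extension rate ≈ 1023.6 / 132 = 7.755 mm per year.
Specimen B: 109.7 mm / 7.755 mm per year = 14.15 years; at 2 density bands per year that is 14.15 × 2 ≈ 28 density bands.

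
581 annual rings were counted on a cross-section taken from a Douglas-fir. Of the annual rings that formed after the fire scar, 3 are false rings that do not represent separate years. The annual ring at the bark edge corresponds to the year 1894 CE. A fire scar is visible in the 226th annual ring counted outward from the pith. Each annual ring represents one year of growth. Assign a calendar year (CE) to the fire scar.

581 − 226 = 355 annual rings lie beyond the fire scar toward the bark edge.
355 − 3 false = 352 true annual rings after the fire scar.
The annual ring at the bark edge is 1894 CE, so the fire scar dates to 1894 − 352 = 1542 CE.

1542 CE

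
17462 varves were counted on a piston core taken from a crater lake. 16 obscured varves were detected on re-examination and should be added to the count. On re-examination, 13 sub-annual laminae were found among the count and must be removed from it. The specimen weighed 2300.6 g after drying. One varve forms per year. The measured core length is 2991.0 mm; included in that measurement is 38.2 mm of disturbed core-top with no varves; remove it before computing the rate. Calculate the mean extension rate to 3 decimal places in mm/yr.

0.169 mm/yr

Adjusted count: 17462 − 13 + 16 = 17465 varves.
The growth record spans 2991.0 − 38.2 = 2952.8 mm.
Extension rate ≈ 2952.8 / 17465 = 0.169 mm/yr.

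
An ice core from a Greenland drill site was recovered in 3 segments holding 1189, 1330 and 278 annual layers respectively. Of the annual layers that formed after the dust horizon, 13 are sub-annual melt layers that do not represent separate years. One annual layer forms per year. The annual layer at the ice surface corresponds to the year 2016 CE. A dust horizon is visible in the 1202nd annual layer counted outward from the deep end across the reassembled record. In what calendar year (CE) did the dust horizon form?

Total annual layers = 1189 + 1330 + 278 = 2797.
The dust horizon sits at annual layer 1202 from the deep end, so 2797 − 1202 = 1595 annual layers formed after it.
Excluding 13 false annual layers: 1595 − 13 = 1582.
The annual layer at the ice surface is 2016 CE, so the dust horizon dates to 2016 − 1582 = 434 CE.

434 CE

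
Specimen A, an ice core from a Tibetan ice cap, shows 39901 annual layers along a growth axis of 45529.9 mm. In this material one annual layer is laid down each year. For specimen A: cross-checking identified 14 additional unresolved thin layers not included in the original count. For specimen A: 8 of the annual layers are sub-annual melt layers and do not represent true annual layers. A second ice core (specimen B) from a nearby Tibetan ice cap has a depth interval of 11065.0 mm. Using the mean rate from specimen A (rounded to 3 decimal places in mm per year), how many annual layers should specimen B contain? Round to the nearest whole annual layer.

9698 annual layers

Specimen A: after corrections the count is 39901 − 8 + 14 = 39907 annual layers.
A: Mean rate = 45529.9 mm / 39907 years ≈ 1.141 mm per year.
For B, 11065.0 / 1.141 = 9697.63 years ≈ 9698 annual layers.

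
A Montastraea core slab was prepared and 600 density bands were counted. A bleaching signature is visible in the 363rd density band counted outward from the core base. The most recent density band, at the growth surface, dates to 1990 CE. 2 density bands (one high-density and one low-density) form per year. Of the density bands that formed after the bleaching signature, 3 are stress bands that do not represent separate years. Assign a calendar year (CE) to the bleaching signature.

600 − 363 = 237 density bands lie beyond the bleaching signature toward the growth surface.
Excluding 3 false density bands: 237 − 3 = 234.
Dividing by 2 density bands per year: 234 / 2 = 117 years.
The density band at the growth surface is 1990 CE, so the bleaching signature dates to 1990 − 117 = 1873 CE.

1873 CE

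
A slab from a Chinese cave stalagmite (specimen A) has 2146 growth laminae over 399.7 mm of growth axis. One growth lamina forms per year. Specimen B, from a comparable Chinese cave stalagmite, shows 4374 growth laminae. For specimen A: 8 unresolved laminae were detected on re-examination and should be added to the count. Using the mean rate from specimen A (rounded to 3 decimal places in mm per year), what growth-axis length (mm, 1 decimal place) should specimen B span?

Specimen A: adjusted count: 2146 + 8 = 2154 growth laminae.
A: Mean rate = 399.7 mm / 2154 years ≈ 0.186 mm/year.
Length of B = 0.186 × 4374 = 813.6 mm.

813.6 mm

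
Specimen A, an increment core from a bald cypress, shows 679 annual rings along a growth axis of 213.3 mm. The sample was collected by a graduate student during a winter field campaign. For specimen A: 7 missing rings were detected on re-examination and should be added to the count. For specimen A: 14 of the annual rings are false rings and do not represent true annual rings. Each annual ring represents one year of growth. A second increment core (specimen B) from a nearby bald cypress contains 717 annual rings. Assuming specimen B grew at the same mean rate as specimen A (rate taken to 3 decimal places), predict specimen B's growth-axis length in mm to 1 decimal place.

Specimen A: after corrections the count is 679 − 14 + 7 = 672 annual rings.
A: Extension rate ≈ 213.3 / 672 = 0.317 mm/year.
B's length ≈ 0.317 × 717 = 227.3 mm.

227.3 mm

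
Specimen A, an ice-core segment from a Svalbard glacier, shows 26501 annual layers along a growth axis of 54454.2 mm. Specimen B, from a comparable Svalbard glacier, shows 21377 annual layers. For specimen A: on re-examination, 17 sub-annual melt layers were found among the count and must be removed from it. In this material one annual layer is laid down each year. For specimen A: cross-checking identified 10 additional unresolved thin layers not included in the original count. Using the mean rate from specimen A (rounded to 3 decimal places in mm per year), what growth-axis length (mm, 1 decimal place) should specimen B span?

43929.7 mm

Specimen A: after corrections the count is 26501 − 17 + 10 = 26494 annual layers.
A: 54454.2 mm over 26494 years gives 54454.2 / 26494 ≈ 2.055 mm per year.
For B, 2.055 mm/year × 21377 years = 43929.7 mm.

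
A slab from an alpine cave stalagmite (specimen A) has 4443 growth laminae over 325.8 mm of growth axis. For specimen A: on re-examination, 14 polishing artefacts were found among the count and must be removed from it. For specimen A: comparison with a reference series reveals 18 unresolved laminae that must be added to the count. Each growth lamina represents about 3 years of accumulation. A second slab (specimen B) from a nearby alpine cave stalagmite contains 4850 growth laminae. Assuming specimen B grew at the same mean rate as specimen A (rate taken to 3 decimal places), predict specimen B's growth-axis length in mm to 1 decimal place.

349.2 mm

Specimen A: adjusted count: 4443 − 14 + 18 = 4447 growth laminae.
Specimen A: multiplying by 3 years per growth lamina: 4447 × 3 = 13341 years.
A: 325.8 mm over 13341 years gives 325.8 / 13341 ≈ 0.024 mm per year.
Specimen B: multiplying by 3 years per growth lamina: 4850 × 3 = 14550 years. For B, 0.024 mm/year × 14550 years = 349.2 mm.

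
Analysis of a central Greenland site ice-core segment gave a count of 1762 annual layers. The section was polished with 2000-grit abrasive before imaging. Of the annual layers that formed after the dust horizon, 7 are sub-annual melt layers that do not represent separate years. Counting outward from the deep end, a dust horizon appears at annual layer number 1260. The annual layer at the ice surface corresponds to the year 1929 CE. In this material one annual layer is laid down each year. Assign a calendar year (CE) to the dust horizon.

The dust horizon sits at annual layer 1260 from the deep end, so 1762 − 1260 = 502 annual layers formed after it.
Excluding 7 false annual layers: 502 − 7 = 495.
The annual layer at the ice surface is 1929 CE, so the dust horizon dates to 1929 − 495 = 1434 CE.

1434 CE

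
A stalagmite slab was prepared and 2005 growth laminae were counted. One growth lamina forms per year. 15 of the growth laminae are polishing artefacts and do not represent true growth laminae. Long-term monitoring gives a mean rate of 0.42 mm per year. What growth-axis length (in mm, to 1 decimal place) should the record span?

835.8 mm

After corrections the count is 2005 − 15 = 1990 growth laminae.
Predicted length = 0.42 mm/year × 1990 years = 835.8 mm.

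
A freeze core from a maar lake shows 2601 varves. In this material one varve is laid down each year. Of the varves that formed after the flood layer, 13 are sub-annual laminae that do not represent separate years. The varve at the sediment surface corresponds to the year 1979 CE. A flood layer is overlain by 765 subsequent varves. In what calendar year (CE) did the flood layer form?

765 varves formed after the flood layer.
Removing the 13 false varves leaves 765 − 13 = 752 true varves beyond the flood layer.
Counting back 752 years from 1979 CE places the flood layer in 1979 − 752 = 1227 CE.

1227 CE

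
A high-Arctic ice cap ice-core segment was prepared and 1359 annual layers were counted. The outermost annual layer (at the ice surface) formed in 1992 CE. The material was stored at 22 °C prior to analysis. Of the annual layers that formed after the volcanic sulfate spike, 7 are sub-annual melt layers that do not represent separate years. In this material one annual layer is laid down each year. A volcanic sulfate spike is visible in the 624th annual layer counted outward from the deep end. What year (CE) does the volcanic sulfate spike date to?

1359 − 624 = 735 annual layers lie beyond the volcanic sulfate spike toward the ice surface.
735 − 7 false = 728 true annual layers after the volcanic sulfate spike.
Counting back 728 years from 1992 CE places the volcanic sulfate spike in 1992 − 728 = 1264 CE.

1264 CE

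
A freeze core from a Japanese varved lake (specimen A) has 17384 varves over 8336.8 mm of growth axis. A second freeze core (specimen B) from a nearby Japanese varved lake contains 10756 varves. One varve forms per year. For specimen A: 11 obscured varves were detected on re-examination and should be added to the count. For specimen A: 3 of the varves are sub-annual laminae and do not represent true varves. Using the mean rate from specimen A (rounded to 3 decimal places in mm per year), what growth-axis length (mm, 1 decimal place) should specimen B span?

Specimen A: correcting the raw count gives 17384 − 3 + 11 = 17392 true varves.
A: Mean rate = 8336.8 mm / 17392 years ≈ 0.479 mm per year.
For B, 0.479 mm/year × 10756 years = 5152.1 mm.

5152.1 mm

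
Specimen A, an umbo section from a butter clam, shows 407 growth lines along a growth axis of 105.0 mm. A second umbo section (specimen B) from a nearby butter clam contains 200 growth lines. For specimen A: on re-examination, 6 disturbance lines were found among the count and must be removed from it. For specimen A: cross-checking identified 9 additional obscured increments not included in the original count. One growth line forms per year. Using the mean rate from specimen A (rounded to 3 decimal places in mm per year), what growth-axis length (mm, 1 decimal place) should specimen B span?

51.2 mm

Specimen A: correcting the raw count gives 407 − 6 + 9 = 410 true growth lines.
A: Mean rate = 105.0 mm / 410 years ≈ 0.256 mm/year.
For B, 0.256 mm/year × 200 years = 51.2 mm.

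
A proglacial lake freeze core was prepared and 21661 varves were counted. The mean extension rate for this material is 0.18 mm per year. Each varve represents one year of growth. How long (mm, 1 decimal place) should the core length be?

21661 years of growth are recorded.
Predicted length = 0.18 mm/year × 21661 years = 3899.0 mm.

3899.0 mm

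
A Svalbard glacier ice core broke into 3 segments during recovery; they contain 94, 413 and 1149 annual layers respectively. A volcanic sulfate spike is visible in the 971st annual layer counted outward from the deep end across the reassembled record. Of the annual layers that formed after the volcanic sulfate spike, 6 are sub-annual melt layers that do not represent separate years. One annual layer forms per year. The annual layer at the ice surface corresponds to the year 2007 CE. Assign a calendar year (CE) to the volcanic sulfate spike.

1328 CE

Total annual layers = 94 + 413 + 1149 = 1656.
1656 − 971 = 685 annual layers lie beyond the volcanic sulfate spike toward the ice surface.
685 − 6 false = 679 true annual layers after the volcanic sulfate spike.
The annual layer at the ice surface is 2007 CE, so the volcanic sulfate spike dates to 2007 − 679 = 1328 CE.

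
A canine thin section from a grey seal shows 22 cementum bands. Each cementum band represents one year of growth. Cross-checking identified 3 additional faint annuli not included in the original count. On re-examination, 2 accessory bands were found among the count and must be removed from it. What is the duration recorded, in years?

Correcting the raw count gives 22 − 2 + 3 = 23 true cementum bands.
With a one-to-one cementum band periodicity this is 23 years.

23 years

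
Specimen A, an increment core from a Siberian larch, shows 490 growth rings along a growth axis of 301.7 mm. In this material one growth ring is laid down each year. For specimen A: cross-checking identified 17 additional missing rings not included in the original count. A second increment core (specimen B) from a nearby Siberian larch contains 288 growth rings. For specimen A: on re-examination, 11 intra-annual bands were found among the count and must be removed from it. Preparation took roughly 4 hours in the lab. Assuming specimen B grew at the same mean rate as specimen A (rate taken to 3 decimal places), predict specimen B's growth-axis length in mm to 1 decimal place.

175.1 mm

Specimen A: after corrections the count is 490 − 11 + 17 = 496 growth rings.
A: 301.7 mm over 496 years gives 301.7 / 496 ≈ 0.608 mm per year.
B's length ≈ 0.608 × 288 = 175.1 mm.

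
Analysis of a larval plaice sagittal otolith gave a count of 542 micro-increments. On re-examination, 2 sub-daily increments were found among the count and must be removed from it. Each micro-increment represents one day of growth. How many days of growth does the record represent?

540 days

Adjusted count: 542 − 2 = 540 micro-increments.
One micro-increment per day makes the duration 540 days.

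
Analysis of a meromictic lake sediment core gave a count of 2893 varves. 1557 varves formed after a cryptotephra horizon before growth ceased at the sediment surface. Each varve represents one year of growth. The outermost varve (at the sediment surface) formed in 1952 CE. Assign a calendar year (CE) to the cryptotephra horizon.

There are 1557 varves younger than the cryptotephra horizon.
The varve at the sediment surface is 1952 CE, so the cryptotephra horizon dates to 1952 − 1557 = 395 CE.

395 CE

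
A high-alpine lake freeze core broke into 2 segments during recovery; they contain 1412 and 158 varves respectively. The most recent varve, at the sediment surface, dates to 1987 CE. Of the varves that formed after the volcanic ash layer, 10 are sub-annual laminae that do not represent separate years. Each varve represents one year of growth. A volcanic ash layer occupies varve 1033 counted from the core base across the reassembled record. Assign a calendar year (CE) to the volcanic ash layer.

1460 CE

Total varves = 1412 + 158 = 1570.
1570 − 1033 = 537 varves lie beyond the volcanic ash layer toward the sediment surface.
Excluding 10 false varves: 537 − 10 = 527.
1987 − 527 = 1460 CE.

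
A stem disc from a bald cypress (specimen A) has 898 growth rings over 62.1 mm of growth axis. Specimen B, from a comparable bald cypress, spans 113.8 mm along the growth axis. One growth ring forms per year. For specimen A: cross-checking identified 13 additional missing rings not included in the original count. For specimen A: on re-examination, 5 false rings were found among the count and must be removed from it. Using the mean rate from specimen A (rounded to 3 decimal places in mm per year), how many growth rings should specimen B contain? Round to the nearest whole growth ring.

1649 growth rings

Specimen A: correcting the raw count gives 898 − 5 + 13 = 906 true growth rings.
A: Mean rate = 62.1 mm / 906 years ≈ 0.069 mm/year.
Specimen B: 113.8 mm / 0.069 mm per year = 1649.28 years ≈ 1649 growth rings.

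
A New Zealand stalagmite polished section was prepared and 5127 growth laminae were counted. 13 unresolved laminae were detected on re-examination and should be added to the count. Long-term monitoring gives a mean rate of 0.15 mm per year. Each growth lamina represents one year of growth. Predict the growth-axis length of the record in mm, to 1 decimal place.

Correcting the raw count gives 5127 + 13 = 5140 true growth laminae.
5140 years at 0.15 mm/year gives 0.15 × 5140 = 771.0 mm.

771.0 mm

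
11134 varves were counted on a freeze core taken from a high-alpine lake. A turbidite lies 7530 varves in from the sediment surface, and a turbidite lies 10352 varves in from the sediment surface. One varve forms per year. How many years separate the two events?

10352 − 7530 = 2822 varves lie between the two events.
One varve per year makes the interval 2822 years.

2822 years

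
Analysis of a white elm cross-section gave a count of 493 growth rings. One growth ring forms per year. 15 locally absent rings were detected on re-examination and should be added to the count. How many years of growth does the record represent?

True growth ring count = 493 + 15 = 508.
With a one-to-one growth ring periodicity this is 508 years.

508 years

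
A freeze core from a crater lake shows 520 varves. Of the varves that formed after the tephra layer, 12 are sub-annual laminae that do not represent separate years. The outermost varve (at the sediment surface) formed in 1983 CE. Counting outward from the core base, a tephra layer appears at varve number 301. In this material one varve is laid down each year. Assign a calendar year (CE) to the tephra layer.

1776 CE

Between varve 301 and the sediment surface there are 520 − 301 = 219 varves.
219 − 12 false = 207 true varves after the tephra layer.
1983 − 207 = 1776 CE.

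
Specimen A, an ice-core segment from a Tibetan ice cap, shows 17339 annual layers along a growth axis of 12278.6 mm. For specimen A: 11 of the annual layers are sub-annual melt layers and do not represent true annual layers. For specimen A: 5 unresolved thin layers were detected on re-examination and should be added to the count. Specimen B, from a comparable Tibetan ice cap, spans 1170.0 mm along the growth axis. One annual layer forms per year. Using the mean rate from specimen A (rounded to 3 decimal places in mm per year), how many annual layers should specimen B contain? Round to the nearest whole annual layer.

1653 annual layers

Specimen A: true annual layer count = 17339 − 11 + 5 = 17333.
A: Mean rate = 12278.6 mm / 17333 years ≈ 0.708 mm per year.
Specimen B: 1170.0 mm / 0.708 mm per year = 1652.54 years ≈ 1653 annual layers.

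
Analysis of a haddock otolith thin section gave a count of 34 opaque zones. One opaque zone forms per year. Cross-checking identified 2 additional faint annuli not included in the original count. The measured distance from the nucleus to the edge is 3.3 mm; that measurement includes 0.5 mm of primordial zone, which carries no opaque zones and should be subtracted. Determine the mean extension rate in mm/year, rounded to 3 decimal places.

Correcting the raw count gives 34 + 2 = 36 true opaque zones.
The growth record spans 3.3 − 0.5 = 2.8 mm.
Extension rate ≈ 2.8 / 36 = 0.078 mm/year.

0.078 mm/year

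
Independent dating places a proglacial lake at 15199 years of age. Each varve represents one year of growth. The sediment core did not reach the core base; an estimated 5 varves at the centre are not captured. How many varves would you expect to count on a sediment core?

Expected varves over 15199 years: 15199.
Less the 5 uncaptured varves: 15199 − 5 = 15194.

15194 varves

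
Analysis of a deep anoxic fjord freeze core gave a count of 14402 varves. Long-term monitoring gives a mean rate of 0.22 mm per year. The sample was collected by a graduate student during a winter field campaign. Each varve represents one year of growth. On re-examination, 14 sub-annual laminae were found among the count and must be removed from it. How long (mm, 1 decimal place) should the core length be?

3165.4 mm

After corrections the count is 14402 − 14 = 14388 varves.
Predicted length = 0.22 mm/year × 14388 years = 3165.4 mm.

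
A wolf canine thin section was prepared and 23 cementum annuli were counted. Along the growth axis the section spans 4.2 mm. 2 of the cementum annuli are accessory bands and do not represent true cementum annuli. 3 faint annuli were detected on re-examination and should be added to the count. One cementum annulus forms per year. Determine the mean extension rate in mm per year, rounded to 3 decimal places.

0.175 mm per year

After corrections the count is 23 − 2 + 3 = 24 cementum annuli.
4.2 mm over 24 years gives 4.2 / 24 ≈ 0.175 mm per year.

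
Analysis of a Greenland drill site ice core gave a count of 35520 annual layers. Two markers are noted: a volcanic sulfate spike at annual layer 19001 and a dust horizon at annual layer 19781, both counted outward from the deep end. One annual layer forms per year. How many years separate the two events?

780 years

19781 − 19001 = 780 annual layers lie between the two events.
At one annual layer per year, 780 years elapsed between them.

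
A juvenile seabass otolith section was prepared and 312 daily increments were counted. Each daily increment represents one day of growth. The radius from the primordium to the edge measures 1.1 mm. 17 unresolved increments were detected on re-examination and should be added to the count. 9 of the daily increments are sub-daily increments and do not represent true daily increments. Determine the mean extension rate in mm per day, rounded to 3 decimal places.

0.003 mm per day

True daily increment count = 312 − 9 + 17 = 320.
Mean rate = 1.1 mm / 320 days ≈ 0.003 mm per day.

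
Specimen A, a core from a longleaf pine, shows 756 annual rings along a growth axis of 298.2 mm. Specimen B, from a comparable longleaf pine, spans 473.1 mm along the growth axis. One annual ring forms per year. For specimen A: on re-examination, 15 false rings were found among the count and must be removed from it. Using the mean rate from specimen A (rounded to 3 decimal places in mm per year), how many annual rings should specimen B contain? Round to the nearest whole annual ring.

1177 annual rings

Specimen A: correcting the raw count gives 756 − 15 = 741 true annual rings.
A: 298.2 mm over 741 years gives 298.2 / 741 ≈ 0.402 mm/year.
Specimen B: 473.1 mm / 0.402 mm per year = 1176.87 years ≈ 1177 annual rings.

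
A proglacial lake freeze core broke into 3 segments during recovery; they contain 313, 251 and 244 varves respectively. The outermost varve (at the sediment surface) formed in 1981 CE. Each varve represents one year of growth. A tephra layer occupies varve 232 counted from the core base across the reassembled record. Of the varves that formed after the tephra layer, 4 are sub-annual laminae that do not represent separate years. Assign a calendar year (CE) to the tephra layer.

Total varves = 313 + 251 + 244 = 808.
808 − 232 = 576 varves lie beyond the tephra layer toward the sediment surface.
Excluding 4 false varves: 576 − 4 = 572.
Counting back 572 years from 1981 CE places the tephra layer in 1981 − 572 = 1409 CE.

1409 CE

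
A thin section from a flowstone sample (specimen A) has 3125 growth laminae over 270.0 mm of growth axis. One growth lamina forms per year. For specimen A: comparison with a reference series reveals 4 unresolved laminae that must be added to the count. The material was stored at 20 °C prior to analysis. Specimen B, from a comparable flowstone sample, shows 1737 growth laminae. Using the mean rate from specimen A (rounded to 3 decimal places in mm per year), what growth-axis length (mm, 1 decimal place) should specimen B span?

Specimen A: true growth lamina count = 3125 + 4 = 3129.
A: Mean rate = 270.0 mm / 3129 years ≈ 0.086 mm per year.
Length of B = 0.086 × 1737 = 149.4 mm.

149.4 mm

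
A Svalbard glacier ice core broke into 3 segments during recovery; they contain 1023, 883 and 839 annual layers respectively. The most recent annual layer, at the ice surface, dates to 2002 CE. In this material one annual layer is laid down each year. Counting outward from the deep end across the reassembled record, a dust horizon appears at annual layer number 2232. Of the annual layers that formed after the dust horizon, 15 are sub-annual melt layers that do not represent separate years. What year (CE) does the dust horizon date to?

Total annual layers = 1023 + 883 + 839 = 2745.
2745 − 2232 = 513 annual layers lie beyond the dust horizon toward the ice surface.
Removing the 15 false annual layers leaves 513 − 15 = 498 true annual layers beyond the dust horizon.
The annual layer at the ice surface is 2002 CE, so the dust horizon dates to 2002 − 498 = 1504 CE.

1504 CE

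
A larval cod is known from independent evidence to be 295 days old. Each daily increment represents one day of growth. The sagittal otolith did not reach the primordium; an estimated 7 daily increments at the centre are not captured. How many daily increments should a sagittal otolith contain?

One daily increment per day gives 295 daily increments over 295 days.
Subtracting the 7 daily increments not captured gives 295 − 7 = 288 daily increments in the record.

288 daily increments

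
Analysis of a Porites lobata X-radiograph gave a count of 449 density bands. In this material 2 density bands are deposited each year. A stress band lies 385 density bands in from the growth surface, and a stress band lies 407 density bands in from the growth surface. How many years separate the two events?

11 yr

Separation: 407 − 385 = 22 density bands.
Dividing by 2 density bands per year: 22 / 2 = 11 years.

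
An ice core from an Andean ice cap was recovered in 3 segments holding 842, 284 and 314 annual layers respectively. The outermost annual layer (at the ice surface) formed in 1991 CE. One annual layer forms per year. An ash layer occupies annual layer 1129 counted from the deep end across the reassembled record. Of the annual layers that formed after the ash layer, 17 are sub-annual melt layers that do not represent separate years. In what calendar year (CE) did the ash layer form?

Total annual layers = 842 + 284 + 314 = 1440.
The ash layer sits at annual layer 1129 from the deep end, so 1440 − 1129 = 311 annual layers formed after it.
Excluding 17 false annual layers: 311 − 17 = 294.
Counting back 294 years from 1991 CE places the ash layer in 1991 − 294 = 1697 CE.

1697 CE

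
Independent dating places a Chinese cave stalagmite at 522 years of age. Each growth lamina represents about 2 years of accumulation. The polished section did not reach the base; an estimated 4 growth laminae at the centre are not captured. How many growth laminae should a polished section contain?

257 growth laminae

At 2 years per growth lamina, 522 / 2 = 261 growth laminae are expected.
261 − 4 missed = 257 growth laminae expected in the prepared section.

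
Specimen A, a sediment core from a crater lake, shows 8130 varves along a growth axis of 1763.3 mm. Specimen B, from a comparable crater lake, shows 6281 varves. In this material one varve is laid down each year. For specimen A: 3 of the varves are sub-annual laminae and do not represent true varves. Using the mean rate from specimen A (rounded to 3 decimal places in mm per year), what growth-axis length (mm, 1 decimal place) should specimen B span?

Specimen A: true varve count = 8130 − 3 = 8127.
A: Mean rate = 1763.3 mm / 8127 years ≈ 0.217 mm/year.
For B, 0.217 mm/year × 6281 years = 1363.0 mm.

1363.0 mm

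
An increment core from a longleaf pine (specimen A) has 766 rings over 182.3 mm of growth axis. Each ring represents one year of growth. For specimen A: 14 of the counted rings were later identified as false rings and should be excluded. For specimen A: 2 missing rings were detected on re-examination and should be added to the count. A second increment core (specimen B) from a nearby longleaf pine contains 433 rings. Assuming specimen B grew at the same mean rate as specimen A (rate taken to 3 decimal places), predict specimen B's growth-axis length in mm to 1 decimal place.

Specimen A: correcting the raw count gives 766 − 14 + 2 = 754 true rings.
A: Extension rate ≈ 182.3 / 754 = 0.242 mm/yr.
B's length ≈ 0.242 × 433 = 104.8 mm.

104.8 mm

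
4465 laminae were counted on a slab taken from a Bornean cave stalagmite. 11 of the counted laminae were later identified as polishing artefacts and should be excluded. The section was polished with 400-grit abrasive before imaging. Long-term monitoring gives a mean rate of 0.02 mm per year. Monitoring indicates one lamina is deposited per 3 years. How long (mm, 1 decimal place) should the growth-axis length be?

True lamina count = 4465 − 11 = 4454.
Multiplying by 3 years per lamina: 4454 × 3 = 13362 years.
13362 years at 0.02 mm/year gives 0.02 × 13362 = 267.2 mm.

267.2 mm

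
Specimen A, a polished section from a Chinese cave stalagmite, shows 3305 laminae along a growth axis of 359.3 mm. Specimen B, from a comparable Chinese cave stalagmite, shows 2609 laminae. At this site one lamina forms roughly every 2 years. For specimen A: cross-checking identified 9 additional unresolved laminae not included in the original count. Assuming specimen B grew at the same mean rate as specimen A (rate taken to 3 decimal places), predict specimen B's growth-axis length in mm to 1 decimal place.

Specimen A: correcting the raw count gives 3305 + 9 = 3314 true laminae.
Specimen A: multiplying by 2 years per lamina: 3314 × 2 = 6628 years.
A: Mean rate = 359.3 mm / 6628 years ≈ 0.054 mm/year.
Specimen B: at 2 years per lamina, 2609 × 2 = 5218 years. B's length ≈ 0.054 × 5218 = 281.8 mm.

281.8 mm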